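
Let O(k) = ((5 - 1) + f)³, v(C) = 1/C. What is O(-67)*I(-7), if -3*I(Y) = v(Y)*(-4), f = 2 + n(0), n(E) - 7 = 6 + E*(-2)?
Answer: -27436/21 ≈ -1306.5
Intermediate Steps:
v(C) = 1/C
n(E) = 13 - 2*E (n(E) = 7 + (6 + E*(-2)) = 7 + (6 - 2*E) = 13 - 2*E)
f = 15 (f = 2 + (13 - 2*0) = 2 + (13 + 0) = 2 + 13 = 15)
O(k) = 6859 (O(k) = ((5 - 1) + 15)³ = (4 + 15)³ = 19³ = 6859)
I(Y) = 4/(3*Y) (I(Y) = -(-4)/(3*Y) = 4/(3*Y))
O(-67)*I(-7) = 6859*((4/3)/(-7)) = 6859*((4/3)*(-⅐)) = 6859*(-4/21) = -27436/21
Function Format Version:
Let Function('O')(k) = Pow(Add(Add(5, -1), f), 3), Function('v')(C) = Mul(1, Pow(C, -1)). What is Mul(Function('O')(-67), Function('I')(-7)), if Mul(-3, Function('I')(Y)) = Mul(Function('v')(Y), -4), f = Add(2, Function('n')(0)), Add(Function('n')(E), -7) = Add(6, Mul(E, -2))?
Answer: Rational(-27436, 21) ≈ -1306.5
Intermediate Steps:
Function('v')(C) = Pow(C, -1)
Function('n')(E) = Add(13, Mul(-2, E)) (Function('n')(E) = Add(7, Add(6, Mul(E, -2))) = Add(7, Add(6, Mul(-2, E))) = Add(13, Mul(-2, E)))
f = 15 (f = Add(2, Add(13, Mul(-2, 0))) = Add(2, Add(13, 0)) = Add(2, 13) = 15)
Function('O')(k) = 6859 (Function('O')(k) = Pow(Add(Add(5, -1), 15), 3) = Pow(Add(4, 15), 3) = Pow(19, 3) = 6859)
Function('I')(Y) = Mul(Rational(4, 3), Pow(Y, -1)) (Function('I')(Y) = Mul(Rational(-1, 3), Mul(Pow(Y, -1), -4)) = Mul(Rational(-1, 3), Mul(-4, Pow(Y, -1))) = Mul(Rational(4, 3), Pow(Y, -1)))
Mul(Function('O')(-67), Function('I')(-7)) = Mul(6859, Mul(Rational(4, 3), Pow(-7, -1))) = Mul(6859, Mul(Rational(4, 3), Rational(-1, 7))) = Mul(6859, Rational(-4, 21)) = Rational(-27436, 21)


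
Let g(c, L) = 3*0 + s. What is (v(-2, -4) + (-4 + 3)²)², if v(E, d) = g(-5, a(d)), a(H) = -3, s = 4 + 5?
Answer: 100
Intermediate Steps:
s = 9
g(c, L) = 9 (g(c, L) = 3*0 + 9 = 0 + 9 = 9)
v(E, d) = 9
(v(-2, -4) + (-4 + 3)²)² = (9 + (-4 + 3)²)² = (9 + (-1)²)² = (9 + 1)² = 10² = 100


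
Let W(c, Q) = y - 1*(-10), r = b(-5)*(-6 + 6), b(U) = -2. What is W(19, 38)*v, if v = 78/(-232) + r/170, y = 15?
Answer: -975/116 ≈ -8.4052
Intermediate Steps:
r = 0 (r = -2*(-6 + 6) = -2*0 = 0)
W(c, Q) = 25 (W(c, Q) = 15 - 1*(-10) = 15 + 10 = 25)
v = -39/116 (v = 78/(-232) + 0/170 = 78*(-1/232) + 0*(1/170) = -39/116 + 0 = -39/116 ≈ -0.33621)
W(19, 38)*v = 25*(-39/116) = -975/116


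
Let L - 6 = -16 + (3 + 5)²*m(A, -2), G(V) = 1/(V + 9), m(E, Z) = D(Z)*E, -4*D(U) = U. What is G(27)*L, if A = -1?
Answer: -7/6 ≈ -1.1667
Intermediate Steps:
D(U) = -U/4
m(E, Z) = -E*Z/4 (m(E, Z) = (-Z/4)*E = -E*Z/4)
G(V) = 1/(9 + V)
L = -42 (L = 6 + (-16 + (3 + 5)²*(-¼*(-1)*(-2))) = 6 + (-16 + 8²*(-½)) = 6 + (-16 + 64*(-½)) = 6 + (-16 - 32) = 6 - 48 = -42)
G(27)*L = -42/(9 + 27) = -42/36 = (1/36)*(-42) = -7/6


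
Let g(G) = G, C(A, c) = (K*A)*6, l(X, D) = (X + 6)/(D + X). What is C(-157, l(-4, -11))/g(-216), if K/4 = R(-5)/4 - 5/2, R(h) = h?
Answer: -785/12 ≈ -65.417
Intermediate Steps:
K = -15 (K = 4*(-5/4 - 5/2) = 4*(-15/4) = -15)
l(X, D) = (6 + X)/(D + X)
C(A, c) = -90*A (C(A, c) = -15*A*6 = -90*A)
C(-157, l(-4, -11))/g(-216) = -90*(-157)/(-216) = 14130*(-1/216) = -785/12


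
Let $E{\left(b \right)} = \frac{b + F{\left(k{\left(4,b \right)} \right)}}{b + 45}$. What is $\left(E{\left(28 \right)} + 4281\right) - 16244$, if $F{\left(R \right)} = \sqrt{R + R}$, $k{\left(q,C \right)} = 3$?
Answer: $- \frac{873271}{73} + \frac{\sqrt{6}}{73} \approx -11963.0$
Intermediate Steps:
$F{\left(R \right)} = \sqrt{2} \sqrt{R}$ ($F{\left(R \right)} = \sqrt{2 R} = \sqrt{2} \sqrt{R}$)
$E{\left(b \right)} = \frac{b + \sqrt{6}}{45 + b}$ ($E{\left(b \right)} = \frac{b + \sqrt{2} \sqrt{3}}{b + 45} = \frac{b + \sqrt{6}}{45 + b}$)
$\left(E{\left(28 \right)} + 4281\right) - 16244 = \left(\frac{28 + \sqrt{6}}{45 + 28} + 4281\right) - 16244 = \left(\frac{28 + \sqrt{6}}{73} + 4281\right) - 16244 = \left(\left(\frac{28}{73} + \frac{\sqrt{6}}{73}\right) + 4281\right) - 16244 = \left(\frac{312541}{73} + \frac{\sqrt{6}}{73}\right) - 16244 = - \frac{873271}{73} + \frac{\sqrt{6}}{73}$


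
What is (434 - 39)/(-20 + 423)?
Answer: 395/403 ≈ 0.98015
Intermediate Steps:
(434 - 39)/(-20 + 423) = 395/403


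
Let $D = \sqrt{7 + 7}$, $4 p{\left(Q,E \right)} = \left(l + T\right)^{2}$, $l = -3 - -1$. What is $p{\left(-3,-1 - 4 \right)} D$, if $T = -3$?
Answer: $\frac{25 \sqrt{14}}{4} \approx 23.385$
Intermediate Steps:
$l = -2$ ($l = -3 + 1 = -2$)
$p{\left(Q,E \right)} = \frac{25}{4}$ ($p{\left(Q,E \right)} = \frac{\left(-2 - 3\right)^{2}}{4} = \frac{\left(-5\right)^{2}}{4} = \frac{1}{4} \cdot 25 = \frac{25}{4}$)
$D = \sqrt{14} \approx 3.7417$
$p{\left(-3,-1 - 4 \right)} D = \frac{25 \sqrt{14}}{4}$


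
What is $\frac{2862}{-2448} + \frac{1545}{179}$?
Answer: $\frac{181659}{24344} \approx 7.4622$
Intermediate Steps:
$\frac{2862}{-2448} + \frac{1545}{179} = 2862 \left(- \frac{1}{2448}\right) + 1545 \cdot \frac{1}{179} = - \frac{159}{136} + \frac{1545}{179} = \frac{181659}{24344}$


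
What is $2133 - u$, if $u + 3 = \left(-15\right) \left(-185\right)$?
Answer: $-639$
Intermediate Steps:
$u = 2772$ ($u = -3 - -2775 = -3 + 2775 = 2772$)
$2133 - u = 2133 - 2772 = -639$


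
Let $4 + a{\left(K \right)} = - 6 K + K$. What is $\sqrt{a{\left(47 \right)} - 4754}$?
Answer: $i \sqrt{4993} \approx 70.661 i$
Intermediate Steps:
$a{\left(K \right)} = -4 - 5 K$ ($a{\left(K \right)} = -4 + \left(- 6 K + K\right) = -4 - 5 K$)
$\sqrt{a{\left(47 \right)} - 4754} = \sqrt{\left(-4 - 235\right) - 4754} = \sqrt{-239 - 4754} = \sqrt{-4993} = i \sqrt{4993}$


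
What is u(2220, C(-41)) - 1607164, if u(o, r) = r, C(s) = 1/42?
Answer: -67500887/42 ≈ -1.6072e+6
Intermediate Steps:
C(s) = 1/42
u(2220, C(-41)) - 1607164 = 1/42 - 1607164 = -67500887/42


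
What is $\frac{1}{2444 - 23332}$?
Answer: $- \frac{1}{20888} \approx -4.7874 \cdot 10^{-5}$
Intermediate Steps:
$\frac{1}{2444 - 23332} = \frac{1}{-20888} = - \frac{1}{20888}$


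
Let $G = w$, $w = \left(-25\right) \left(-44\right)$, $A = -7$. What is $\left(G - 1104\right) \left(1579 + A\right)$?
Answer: $-6288$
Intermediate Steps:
$w = 1100$
$G = 1100$
$\left(G - 1104\right) \left(1579 + A\right) = \left(1100 - 1104\right) \left(1579 - 7\right) = \left(-4\right) 1572 = -6288$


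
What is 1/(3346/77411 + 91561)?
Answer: 77411/7087831917 ≈ 1.0922e-5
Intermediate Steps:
1/(3346/77411 + 91561) = 1/(7087831917/77411) = 77411/7087831917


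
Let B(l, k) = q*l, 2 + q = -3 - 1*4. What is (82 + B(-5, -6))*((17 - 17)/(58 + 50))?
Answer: 0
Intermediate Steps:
q = -9 (q = -2 + (-3 - 1*4) = -2 + (-3 - 4) = -2 - 7 = -9)
B(l, k) = -9*l
(82 + B(-5, -6))*((17 - 17)/(58 + 50)) = (82 - 9*(-5))*((17 - 17)/(58 + 50)) = (82 + 45)*(0/108) = 127*(0*(1/108)) = 127*0 = 0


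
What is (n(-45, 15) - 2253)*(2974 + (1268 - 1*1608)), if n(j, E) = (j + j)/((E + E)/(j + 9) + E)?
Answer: -101169306/17 ≈ -5.9511e+6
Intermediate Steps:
n(j, E) = 2*j/(E + 2*E/(9 + j)) (n(j, E) = (2*j)/((2*E)/(9 + j) + E) = (2*j)/(2*E/(9 + j) + E) = (2*j)/(E + 2*E/(9 + j)) = 2*j/(E + 2*E/(9 + j)))
(n(-45, 15) - 2253)*(2974 + (1268 - 1*1608)) = (2*(-45)*(9 - 45)/(15*(11 - 45)) - 2253)*(2974 + (1268 - 1*1608)) = (2*(-45)*(1/15)*(-36)/(-34) - 2253)*(2974 + (1268 - 1608)) = (2*(-45)*(1/15)*(-1/34)*(-36) - 2253)*(2974 - 340) = (-108/17 - 2253)*2634 = -38409/17*2634 = -101169306/17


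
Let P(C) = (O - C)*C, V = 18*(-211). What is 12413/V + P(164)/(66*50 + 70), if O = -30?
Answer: -81334489/6399630 ≈ -12.709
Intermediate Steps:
V = -3798
P(C) = C*(-30 - C) (P(C) = (-30 - C)*C = C*(-30 - C))
12413/V + P(164)/(66*50 + 70) = 12413/(-3798) + (-1*164*(30 + 164))/(66*50 + 70) = 12413*(-1/3798) + (-1*164*194)/(3300 + 70) = -12413/3798 - 31816/3370 = -12413/3798 - 31816*1/3370 = -12413/3798 - 15908/1685 = -81334489/6399630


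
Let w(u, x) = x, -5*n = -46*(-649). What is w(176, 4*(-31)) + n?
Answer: -30474/5 ≈ -6094.8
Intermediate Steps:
n = -29854/5 (n = -(-46)*(-649)/5 = -1/5*29854 = -29854/5 ≈ -5970.8)
w(176, 4*(-31)) + n = 4*(-31) - 29854/5 = -124 - 29854/5 = -30474/5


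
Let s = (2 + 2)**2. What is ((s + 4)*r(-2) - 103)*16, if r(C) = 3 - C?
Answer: -48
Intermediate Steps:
s = 16 (s = 4**2 = 16)
((s + 4)*r(-2) - 103)*16 = ((16 + 4)*(3 - 1*(-2)) - 103)*16 = (20*(3 + 2) - 103)*16 = (20*5 - 103)*16 = (100 - 103)*16 = -3*16 = -48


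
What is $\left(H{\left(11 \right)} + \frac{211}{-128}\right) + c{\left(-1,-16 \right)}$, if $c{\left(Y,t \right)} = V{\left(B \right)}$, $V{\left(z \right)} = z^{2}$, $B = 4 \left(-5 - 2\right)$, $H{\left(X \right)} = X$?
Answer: $\frac{101549}{128} \approx 793.35$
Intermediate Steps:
$B = -28$ ($B = 4 \left(-7\right) = -28$)
$c{\left(Y,t \right)} = 784$ ($c{\left(Y,t \right)} = \left(-28\right)^{2} = 784$)
$\left(H{\left(11 \right)} + \frac{211}{-128}\right) + c{\left(-1,-16 \right)} = \left(11 + \frac{211}{-128}\right) + 784 = \left(11 + 211 \left(- \frac{1}{128}\right)\right) + 784 = \left(11 - \frac{211}{128}\right) + 784 = \frac{1197}{128} + 784 = \frac{101549}{128}$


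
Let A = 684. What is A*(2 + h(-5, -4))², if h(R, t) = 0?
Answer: 2736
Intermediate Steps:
A*(2 + h(-5, -4))² = 684*(2 + 0)² = 684*2² = 684*4 = 2736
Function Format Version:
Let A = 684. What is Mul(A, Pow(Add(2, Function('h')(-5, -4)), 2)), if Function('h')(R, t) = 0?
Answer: 2736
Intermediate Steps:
Mul(A, Pow(Add(2, Function('h')(-5, -4)), 2)) = Mul(684, Pow(Add(2, 0), 2)) = Mul(684, Pow(2, 2)) = Mul(684, 4) = 2736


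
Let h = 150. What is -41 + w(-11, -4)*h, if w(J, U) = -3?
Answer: -491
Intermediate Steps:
-41 + w(-11, -4)*h = -41 - 3*150 = -41 - 450 = -491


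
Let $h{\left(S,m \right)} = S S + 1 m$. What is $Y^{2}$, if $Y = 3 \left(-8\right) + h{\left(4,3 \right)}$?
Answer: $25$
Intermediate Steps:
$h{\left(S,m \right)} = m + S^{2}$ ($h{\left(S,m \right)} = S^{2} + m = m + S^{2}$)
$Y = -5$ ($Y = 3 \left(-8\right) + \left(3 + 4^{2}\right) = -24 + \left(3 + 16\right) = -24 + 19 = -5$)
$Y^{2} = \left(-5\right)^{2} = 25$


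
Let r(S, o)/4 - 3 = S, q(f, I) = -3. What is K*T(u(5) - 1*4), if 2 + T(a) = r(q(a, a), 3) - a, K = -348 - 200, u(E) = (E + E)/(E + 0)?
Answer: 0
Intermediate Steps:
u(E) = 2 (u(E) = (2*E)/E = 2)
r(S, o) = 12 + 4*S
K = -548
T(a) = -2 - a (T(a) = -2 + ((12 + 4*(-3)) - a) = -2 + ((12 - 12) - a) = -2 + (0 - a) = -2 - a)
K*T(u(5) - 1*4) = -548*(-2 - (2 - 1*4)) = -548*(-2 - (2 - 4)) = -548*(-2 - 1*(-2)) = -548*(-2 + 2) = -548*0 = 0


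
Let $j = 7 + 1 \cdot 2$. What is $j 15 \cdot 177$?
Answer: $23895$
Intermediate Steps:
$j = 9$ ($j = 7 + 2 = 9$)
$j 15 \cdot 177 = 9 \cdot 15 \cdot 177 = 135 \cdot 177 = 23895$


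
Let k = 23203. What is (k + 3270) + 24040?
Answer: 50513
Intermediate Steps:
(k + 3270) + 24040 = (23203 + 3270) + 24040 = 26473 + 24040 = 50513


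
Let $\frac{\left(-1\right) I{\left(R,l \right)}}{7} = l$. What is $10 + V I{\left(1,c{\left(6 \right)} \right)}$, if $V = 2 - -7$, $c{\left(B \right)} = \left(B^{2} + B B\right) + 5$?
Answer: $-4841$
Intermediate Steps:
$c{\left(B \right)} = 5 + 2 B^{2}$ ($c{\left(B \right)} = \left(B^{2} + B^{2}\right) + 5 = 2 B^{2} + 5 = 5 + 2 B^{2}$)
$I{\left(R,l \right)} = - 7 l$
$V = 9$ ($V = 2 + 7 = 9$)
$10 + V I{\left(1,c{\left(6 \right)} \right)} = 10 + 9 \left(- 7 \left(5 + 2 \cdot 6^{2}\right)\right) = 10 + 9 \left(- 7 \left(5 + 2 \cdot 36\right)\right) = 10 + 9 \left(- 7 \left(5 + 72\right)\right) = 10 + 9 \left(\left(-7\right) 77\right) = 10 + 9 \left(-539\right) = 10 - 4851 = -4841$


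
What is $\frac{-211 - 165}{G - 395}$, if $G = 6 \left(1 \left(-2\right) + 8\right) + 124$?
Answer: $\frac{8}{5} \approx 1.6$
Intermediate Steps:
$G = 160$ ($G = 6 \left(-2 + 8\right) + 124 = 6 \cdot 6 + 124 = 36 + 124 = 160$)
$\frac{-211 - 165}{G - 395} = \frac{-211 - 165}{160 - 395} = - \frac{376}{-235} = \left(-376\right) \left(- \frac{1}{235}\right) = \frac{8}{5}$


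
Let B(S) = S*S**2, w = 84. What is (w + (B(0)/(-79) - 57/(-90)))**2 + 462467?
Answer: 422666821/900 ≈ 4.6963e+5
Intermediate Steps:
B(S) = S**3
(w + (B(0)/(-79) - 57/(-90)))**2 + 462467 = (84 + (0**3/(-79) - 57/(-90)))**2 + 462467 = (84 + (0*(-1/79) - 57*(-1/90)))**2 + 462467 = (84 + (0 + 19/30))**2 + 462467 = (84 + 19/30)**2 + 462467 = (2539/30)**2 + 462467 = 6446521/900 + 462467 = 422666821/900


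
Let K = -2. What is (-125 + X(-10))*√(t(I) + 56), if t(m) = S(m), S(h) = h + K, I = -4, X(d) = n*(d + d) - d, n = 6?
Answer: -1175*√2 ≈ -1661.7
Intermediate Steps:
X(d) = 11*d (X(d) = 6*(d + d) - d = 6*(2*d) - d = 12*d - d = 11*d)
S(h) = -2 + h (S(h) = h - 2 = -2 + h)
t(m) = -2 + m
(-125 + X(-10))*√(t(I) + 56) = (-125 + 11*(-10))*√((-2 - 4) + 56) = (-125 - 110)*√(-6 + 56) = -1175*√2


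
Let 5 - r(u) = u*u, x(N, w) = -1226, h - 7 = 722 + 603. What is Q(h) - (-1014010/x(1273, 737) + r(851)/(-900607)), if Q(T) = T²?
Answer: 979042497398201/552072091 ≈ 1.7734e+6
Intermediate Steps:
h = 1332 (h = 7 + (722 + 603) = 7 + 1325 = 1332)
r(u) = 5 - u² (r(u) = 5 - u*u = 5 - u²)
Q(h) - (-1014010/x(1273, 737) + r(851)/(-900607)) = 1332² - (-1014010/(-1226) + (5 - 1*851²)/(-900607)) = 1774224 - (-1014010*(-1/1226) + (5 - 1*724201)*(-1/900607)) = 1774224 - (507005/613 + (5 - 724201)*(-1/900607)) = 1774224 - (507005/613 - 724196*(-1/900607)) = 1774224 - (507005/613 + 724196/900607) = 1774224 - 1*457056184183/552072091 = 1774224 - 457056184183/552072091 = 979042497398201/552072091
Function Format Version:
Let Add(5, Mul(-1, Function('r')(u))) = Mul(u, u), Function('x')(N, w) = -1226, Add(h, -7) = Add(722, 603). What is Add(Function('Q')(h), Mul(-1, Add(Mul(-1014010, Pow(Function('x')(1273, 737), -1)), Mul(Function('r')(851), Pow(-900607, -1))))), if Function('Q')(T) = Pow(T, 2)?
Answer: Rational(979042497398201, 552072091) ≈ 1.7734e+6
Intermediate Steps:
h = 1332 (h = Add(7, Add(722, 603)) = Add(7, 1325) = 1332)
Function('r')(u) = Add(5, Mul(-1, Pow(u, 2))) (Function('r')(u) = Add(5, Mul(-1, Mul(u, u))) = Add(5, Mul(-1, Pow(u, 2))))
Add(Function('Q')(h), Mul(-1, Add(Mul(-1014010, Pow(Function('x')(1273, 737), -1)), Mul(Function('r')(851), Pow(-900607, -1))))) = Add(Pow(1332, 2), Mul(-1, Add(Mul(-1014010, Pow(-1226, -1)), Mul(Add(5, Mul(-1, Pow(851, 2))), Pow(-900607, -1))))) = Add(1774224, Mul(-1, Add(Mul(-1014010, Rational(-1, 1226)), Mul(Add(5, Mul(-1, 724201)), Rational(-1, 900607))))) = Add(1774224, Mul(-1, Add(Rational(507005, 613), Mul(Add(5, -724201), Rational(-1, 900607))))) = Add(1774224, Mul(-1, Add(Rational(507005, 613), Mul(-724196, Rational(-1, 900607))))) = Add(1774224, Mul(-1, Add(Rational(507005, 613), Rational(724196, 900607)))) = Add(1774224, Mul(-1, Rational(457056184183, 552072091))) = Add(1774224, Rational(-457056184183, 552072091)) = Rational(979042497398201, 552072091)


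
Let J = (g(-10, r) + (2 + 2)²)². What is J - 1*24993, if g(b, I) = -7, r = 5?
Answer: -24912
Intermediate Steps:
J = 81 (J = (-7 + (2 + 2)²)² = (-7 + 4²)² = (-7 + 16)² = 9² = 81)
J - 1*24993 = 81 - 1*24993 = 81 - 24993 = -24912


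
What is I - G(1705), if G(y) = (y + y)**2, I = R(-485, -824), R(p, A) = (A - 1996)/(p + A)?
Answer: -15221180080/1309 ≈ -1.1628e+7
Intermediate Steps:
R(p, A) = (-1996 + A)/(A + p)
I = 2820/1309 (I = (-1996 - 824)/(-824 - 485) = -2820/(-1309) = -1/1309*(-2820) = 2820/1309 ≈ 2.1543)
G(y) = 4*y**2 (G(y) = (2*y)**2 = 4*y**2)
I - G(1705) = 2820/1309 - 4*1705**2 = 2820/1309 - 4*2907025 = 2820/1309 - 1*11628100 = 2820/1309 - 11628100 = -15221180080/1309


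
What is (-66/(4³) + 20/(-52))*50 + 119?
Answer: 10027/208 ≈ 48.207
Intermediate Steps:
(-66/(4³) + 20/(-52))*50 + 119 = (-66/64 + 20*(-1/52))*50 + 119 = (-66*1/64 - 5/13)*50 + 119 = (-33/32 - 5/13)*50 + 119 = -589/416*50 + 119 = -14725/208 + 119 = 10027/208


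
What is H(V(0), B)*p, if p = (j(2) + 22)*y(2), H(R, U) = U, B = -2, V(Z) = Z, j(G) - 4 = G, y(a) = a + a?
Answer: -224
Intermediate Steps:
y(a) = 2*a
j(G) = 4 + G
p = 112 (p = ((4 + 2) + 22)*(2*2) = (6 + 22)*4 = 28*4 = 112)
H(V(0), B)*p = -2*112 = -224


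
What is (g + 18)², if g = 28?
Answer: 2116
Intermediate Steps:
(g + 18)² = (28 + 18)² = 46² = 2116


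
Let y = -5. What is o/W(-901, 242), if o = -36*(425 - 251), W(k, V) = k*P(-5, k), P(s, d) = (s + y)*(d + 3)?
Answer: 1566/2022745 ≈ 0.00077420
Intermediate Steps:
P(s, d) = (-5 + s)*(3 + d) (P(s, d) = (s - 5)*(d + 3) = (-5 + s)*(3 + d))
W(k, V) = k*(-30 - 10*k) (W(k, V) = k*(-15 - 5*k + 3*(-5) + k*(-5)) = k*(-15 - 5*k - 15 - 5*k) = k*(-30 - 10*k))
o = -6264 (o = -36*174 = -6264)
o/W(-901, 242) = -6264*(-1/(9010*(-3 - 1*(-901)))) = -6264*(-1/(9010*(-3 + 901))) = -6264/(10*(-901)*898) = -6264/(-8090980) = -6264*(-1/8090980) = 1566/2022745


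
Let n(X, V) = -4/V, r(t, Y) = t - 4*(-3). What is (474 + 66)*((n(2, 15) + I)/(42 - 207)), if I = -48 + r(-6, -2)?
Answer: 7608/55 ≈ 138.33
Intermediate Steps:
r(t, Y) = 12 + t (r(t, Y) = t + 12 = 12 + t)
I = -42 (I = -48 + (12 - 6) = -48 + 6 = -42)
(474 + 66)*((n(2, 15) + I)/(42 - 207)) = (474 + 66)*((-4/15 - 42)/(42 - 207)) = 540*((-4*1/15 - 42)/(-165)) = 540*((-4/15 - 42)*(-1/165)) = 540*(-634/15*(-1/165)) = 540*(634/2475) = 7608/55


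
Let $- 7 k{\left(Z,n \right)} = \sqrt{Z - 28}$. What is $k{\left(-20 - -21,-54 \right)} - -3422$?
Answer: $3422 - \frac{3 i \sqrt{3}}{7} \approx 3422.0 - 0.74231 i$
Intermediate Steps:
$k{\left(Z,n \right)} = - \frac{\sqrt{-28 + Z}}{7}$ ($k{\left(Z,n \right)} = - \frac{\sqrt{Z - 28}}{7} = - \frac{\sqrt{-28 + Z}}{7}$)
$k{\left(-20 - -21,-54 \right)} - -3422 = - \frac{\sqrt{-28 - -1}}{7} - -3422 = - \frac{\sqrt{-28 + \left(-20 + 21\right)}}{7} + 3422 = - \frac{\sqrt{-28 + 1}}{7} + 3422 = - \frac{\sqrt{-27}}{7} + 3422 = - \frac{3 i \sqrt{3}}{7} + 3422 = 3422 - \frac{3 i \sqrt{3}}{7}$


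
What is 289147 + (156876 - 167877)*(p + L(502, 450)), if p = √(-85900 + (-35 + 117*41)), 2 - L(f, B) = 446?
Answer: 5173591 - 11001*I*√81138 ≈ 5.1736e+6 - 3.1336e+6*I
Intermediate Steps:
L(f, B) = -444 (L(f, B) = 2 - 1*446 = 2 - 446 = -444)
p = I*√81138 (p = √(-85900 + (-35 + 4797)) = √(-85900 + 4762) = √(-81138) = I*√81138 ≈ 284.85*I)
289147 + (156876 - 167877)*(p + L(502, 450)) = 289147 + (156876 - 167877)*(I*√81138 - 444) = 289147 - 11001*(-444 + I*√81138) = 289147 + (4884444 - 11001*I*√81138) = 5173591 - 11001*I*√81138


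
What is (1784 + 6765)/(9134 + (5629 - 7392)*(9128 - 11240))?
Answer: 8549/3732590 ≈ 0.0022904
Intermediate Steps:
(1784 + 6765)/(9134 + (5629 - 7392)*(9128 - 11240)) = 8549/(9134 - 1763*(-2112)) = 8549/(9134 + 3723456) = 8549/3732590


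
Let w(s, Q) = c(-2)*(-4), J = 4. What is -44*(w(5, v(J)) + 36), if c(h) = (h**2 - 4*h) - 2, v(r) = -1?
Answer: 176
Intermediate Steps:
c(h) = -2 + h**2 - 4*h
w(s, Q) = -40 (w(s, Q) = (-2 + (-2)**2 - 4*(-2))*(-4) = (-2 + 4 + 8)*(-4) = 10*(-4) = -40)
-44*(w(5, v(J)) + 36) = -44*(-40 + 36) = -44*(-4) = 176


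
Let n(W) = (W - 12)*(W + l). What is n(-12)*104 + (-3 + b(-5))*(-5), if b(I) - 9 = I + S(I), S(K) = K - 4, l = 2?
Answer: 25000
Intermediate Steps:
S(K) = -4 + K
n(W) = (-12 + W)*(2 + W) (n(W) = (W - 12)*(W + 2) = (-12 + W)*(2 + W))
b(I) = 5 + 2*I (b(I) = 9 + (I + (-4 + I)) = 9 + (-4 + 2*I) = 5 + 2*I)
n(-12)*104 + (-3 + b(-5))*(-5) = (-24 + (-12)² - 10*(-12))*104 + (-3 + (5 + 2*(-5)))*(-5) = (-24 + 144 + 120)*104 + (-3 + (5 - 10))*(-5) = 240*104 + (-3 - 5)*(-5) = 24960 - 8*(-5) = 24960 + 40 = 25000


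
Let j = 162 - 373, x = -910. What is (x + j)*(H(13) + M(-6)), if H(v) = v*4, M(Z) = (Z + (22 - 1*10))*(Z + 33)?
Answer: -239894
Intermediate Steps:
M(Z) = (12 + Z)*(33 + Z) (M(Z) = (Z + (22 - 10))*(33 + Z) = (Z + 12)*(33 + Z) = (12 + Z)*(33 + Z))
j = -211
H(v) = 4*v
(x + j)*(H(13) + M(-6)) = (-910 - 211)*(4*13 + (396 + (-6)² + 45*(-6))) = -1121*(52 + (396 + 36 - 270)) = -1121*(52 + 162) = -1121*214 = -239894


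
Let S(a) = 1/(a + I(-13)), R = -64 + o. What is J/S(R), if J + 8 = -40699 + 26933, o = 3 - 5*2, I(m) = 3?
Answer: 936632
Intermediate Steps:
o = -7 (o = 3 - 10 = -7)
R = -71 (R = -64 - 7 = -71)
J = -13774 (J = -8 + (-40699 + 26933) = -8 - 13766 = -13774)
S(a) = 1/(3 + a) (S(a) = 1/(a + 3) = 1/(3 + a))
J/S(R) = -13774/(1/(3 - 71)) = -13774/(1/(-68)) = -13774/(-1/68) = -13774*(-68) = 936632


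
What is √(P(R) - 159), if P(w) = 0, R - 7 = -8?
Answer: I*√159 ≈ 12.61*I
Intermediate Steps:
R = -1 (R = 7 - 8 = -1)
√(P(R) - 159) = √(0 - 159) = √(-159) = I*√159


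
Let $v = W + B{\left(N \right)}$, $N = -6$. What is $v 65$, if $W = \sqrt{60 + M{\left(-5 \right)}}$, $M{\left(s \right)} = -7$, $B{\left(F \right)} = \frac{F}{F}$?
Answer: $65 + 65 \sqrt{53} \approx 538.21$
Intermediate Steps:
$B{\left(F \right)} = 1$
$W = \sqrt{53}$ ($W = \sqrt{60 - 7} = \sqrt{53} \approx 7.2801$)
$v = 1 + \sqrt{53}$ ($v = \sqrt{53} + 1 = 1 + \sqrt{53} \approx 8.2801$)
$v 65 = \left(1 + \sqrt{53}\right) 65 = 65 + 65 \sqrt{53}$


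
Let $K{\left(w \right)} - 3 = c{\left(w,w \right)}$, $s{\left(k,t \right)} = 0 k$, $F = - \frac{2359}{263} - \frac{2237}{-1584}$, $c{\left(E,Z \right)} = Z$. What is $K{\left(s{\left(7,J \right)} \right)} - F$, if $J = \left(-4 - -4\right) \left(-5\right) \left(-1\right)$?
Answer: $\frac{4398101}{416592} \approx 10.557$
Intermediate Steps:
$J = 0$ ($J = \left(-4 + 4\right) \left(-5\right) \left(-1\right) = 0 \left(-5\right) \left(-1\right) = 0 \left(-1\right) = 0$)
$F = - \frac{3148325}{416592}$ ($F = \left(-2359\right) \frac{1}{263} - - \frac{2237}{1584} = - \frac{2359}{263} + \frac{2237}{1584} = - \frac{3148325}{416592} \approx -7.5573$)
$s{\left(k,t \right)} = 0$
$K{\left(w \right)} = 3 + w$
$K{\left(s{\left(7,J \right)} \right)} - F = \left(3 + 0\right) - - \frac{3148325}{416592} = 3 + \frac{3148325}{416592} = \frac{4398101}{416592}$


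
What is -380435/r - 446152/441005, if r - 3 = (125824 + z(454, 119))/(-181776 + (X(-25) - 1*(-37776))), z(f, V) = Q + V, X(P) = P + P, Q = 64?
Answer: -24167943426370486/135010593715 ≈ -1.7901e+5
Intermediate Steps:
X(P) = 2*P
z(f, V) = 64 + V
r = 306143/144050 (r = 3 + (125824 + (64 + 119))/(-181776 + (2*(-25) - 1*(-37776))) = 3 + (125824 + 183)/(-181776 + (-50 + 37776)) = 3 + 126007/(-181776 + 37726) = 3 + 126007/(-144050) = 3 + 126007*(-1/144050) = 3 - 126007/144050 = 306143/144050 ≈ 2.1253)
-380435/r - 446152/441005 = -380435/306143/144050 - 446152/441005 = -380435*144050/306143 - 446152*1/441005 = -54801661750/306143 - 446152/441005 = -24167943426370486/135010593715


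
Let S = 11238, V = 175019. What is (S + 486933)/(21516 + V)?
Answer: 498171/196535 ≈ 2.5348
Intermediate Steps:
(S + 486933)/(21516 + V) = (11238 + 486933)/(21516 + 175019) = 498171/196535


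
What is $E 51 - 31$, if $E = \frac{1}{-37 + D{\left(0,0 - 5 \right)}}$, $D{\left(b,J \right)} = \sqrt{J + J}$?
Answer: $- \frac{44636}{1379} - \frac{51 i \sqrt{10}}{1379} \approx -32.368 - 0.11695 i$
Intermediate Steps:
$D{\left(b,J \right)} = \sqrt{2} \sqrt{J}$ ($D{\left(b,J \right)} = \sqrt{2 J} = \sqrt{2} \sqrt{J}$)
$E = \frac{1}{-37 + i \sqrt{10}}$ ($E = \frac{1}{-37 + \sqrt{2} \sqrt{0 - 5}} = \frac{1}{-37 + \sqrt{2} \sqrt{-5}} = \frac{1}{-37 + \sqrt{2} i \sqrt{5}} = \frac{1}{-37 + i \sqrt{10}} \approx -0.026831 - 0.0022932 i$)
$E 51 - 31 = \left(- \frac{37}{1379} - \frac{i \sqrt{10}}{1379}\right) 51 - 31 = \left(- \frac{1887}{1379} - \frac{51 i \sqrt{10}}{1379}\right) - 31 = - \frac{44636}{1379} - \frac{51 i \sqrt{10}}{1379}$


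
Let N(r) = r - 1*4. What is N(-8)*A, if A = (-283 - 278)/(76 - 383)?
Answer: -6732/307 ≈ -21.928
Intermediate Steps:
N(r) = -4 + r (N(r) = r - 4 = -4 + r)
A = 561/307 (A = -561/(-307) = -561*(-1/307) = 561/307 ≈ 1.8274)
N(-8)*A = (-4 - 8)*(561/307) = -12*561/307 = -6732/307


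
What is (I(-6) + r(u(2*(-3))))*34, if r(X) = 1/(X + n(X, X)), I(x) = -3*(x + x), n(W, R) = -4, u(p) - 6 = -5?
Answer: 3638/3 ≈ 1212.7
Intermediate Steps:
u(p) = 1 (u(p) = 6 - 5 = 1)
I(x) = -6*x
r(X) = 1/(-4 + X) (r(X) = 1/(X - 4) = 1/(-4 + X))
(I(-6) + r(u(2*(-3))))*34 = (-6*(-6) + 1/(-4 + 1))*34 = (36 + 1/(-3))*34 = (36 - ⅓)*34 = (107/3)*34 = 3638/3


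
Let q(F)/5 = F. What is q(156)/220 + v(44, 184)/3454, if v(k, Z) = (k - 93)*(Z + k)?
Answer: 537/1727 ≈ 0.31094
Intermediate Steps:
v(k, Z) = (-93 + k)*(Z + k)
q(F) = 5*F
q(156)/220 + v(44, 184)/3454 = (5*156)/220 + (44**2 - 93*184 - 93*44 + 184*44)/3454 = 780*(1/220) + (1936 - 17112 - 4092 + 8096)*(1/3454) = 39/11 - 11172*1/3454 = 39/11 - 5586/1727 = 537/1727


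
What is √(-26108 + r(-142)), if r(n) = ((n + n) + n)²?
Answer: 2*√38842 ≈ 394.17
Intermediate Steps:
r(n) = 9*n² (r(n) = (2*n + n)² = (3*n)² = 9*n²)
√(-26108 + r(-142)) = √(-26108 + 9*(-142)²) = √(-26108 + 9*20164) = √(-26108 + 181476) = √155368 = 2*√38842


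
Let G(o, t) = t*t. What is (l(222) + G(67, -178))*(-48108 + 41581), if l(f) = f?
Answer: -208250462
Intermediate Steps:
G(o, t) = t**2
(l(222) + G(67, -178))*(-48108 + 41581) = (222 + (-178)**2)*(-48108 + 41581) = (222 + 31684)*(-6527) = 31906*(-6527) = -208250462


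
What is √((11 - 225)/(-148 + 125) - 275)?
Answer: 3*I*√15617/23 ≈ 16.3*I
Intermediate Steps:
√((11 - 225)/(-148 + 125) - 275) = √(-214/(-23) - 275) = √(-214*(-1/23) - 275) = √(214/23 - 275) = √(-6111/23) = 3*I*√15617/23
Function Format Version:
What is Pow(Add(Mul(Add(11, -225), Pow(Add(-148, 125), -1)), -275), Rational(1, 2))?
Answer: Mul(Rational(3, 23), I, Pow(15617, Rational(1, 2))) ≈ Mul(16.300, I)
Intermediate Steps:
Pow(Add(Mul(Add(11, -225), Pow(Add(-148, 125), -1)), -275), Rational(1, 2)) = Pow(Add(Mul(-214, Pow(-23, -1)), -275), Rational(1, 2)) = Pow(Add(Mul(-214, Rational(-1, 23)), -275), Rational(1, 2)) = Pow(Add(Rational(214, 23), -275), Rational(1, 2)) = Pow(Rational(-6111, 23), Rational(1, 2)) = Mul(Rational(3, 23), I, Pow(15617, Rational(1, 2)))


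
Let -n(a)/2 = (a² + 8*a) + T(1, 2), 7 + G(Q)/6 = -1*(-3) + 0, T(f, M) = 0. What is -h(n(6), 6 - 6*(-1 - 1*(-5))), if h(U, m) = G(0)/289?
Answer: 24/289 ≈ 0.083045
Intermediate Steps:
G(Q) = -24 (G(Q) = -42 + 6*(-1*(-3) + 0) = -42 + 6*(3 + 0) = -42 + 6*3 = -42 + 18 = -24)
n(a) = -16*a - 2*a² (n(a) = -2*((a² + 8*a) + 0) = -2*(a² + 8*a) = -16*a - 2*a²)
h(U, m) = -24/289
-h(n(6), 6 - 6*(-1 - 1*(-5))) = -1*(-24/289) = 24/289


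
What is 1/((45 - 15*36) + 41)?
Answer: -1/454 ≈ -0.0022026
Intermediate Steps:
1/((45 - 15*36) + 41) = 1/((45 - 540) + 41) = 1/(-495 + 41) = 1/(-454) = -1/454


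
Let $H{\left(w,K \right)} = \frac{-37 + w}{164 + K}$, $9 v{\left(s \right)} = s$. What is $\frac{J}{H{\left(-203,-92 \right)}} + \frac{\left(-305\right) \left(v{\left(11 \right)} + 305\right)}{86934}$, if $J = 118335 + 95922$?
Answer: $- \frac{251458146413}{3912030} \approx -64278.0$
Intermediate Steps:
$v{\left(s \right)} = \frac{s}{9}$
$J = 214257$
$H{\left(w,K \right)} = \frac{-37 + w}{164 + K}$
$\frac{J}{H{\left(-203,-92 \right)}} + \frac{\left(-305\right) \left(v{\left(11 \right)} + 305\right)}{86934} = \frac{214257}{\frac{1}{164 - 92} \left(-37 - 203\right)} + \frac{\left(-305\right) \left(\frac{1}{9} \cdot 11 + 305\right)}{86934} = \frac{214257}{\frac{1}{72} \left(-240\right)} + - 305 \left(\frac{11}{9} + 305\right) \frac{1}{86934} = \frac{214257}{\frac{1}{72} \left(-240\right)} + \left(-305\right) \frac{2756}{9} \cdot \frac{1}{86934} = \frac{214257}{- \frac{10}{3}} - \frac{420290}{391203} = 214257 \left(- \frac{3}{10}\right) - \frac{420290}{391203} = - \frac{642771}{10} - \frac{420290}{391203} = - \frac{251458146413}{3912030}$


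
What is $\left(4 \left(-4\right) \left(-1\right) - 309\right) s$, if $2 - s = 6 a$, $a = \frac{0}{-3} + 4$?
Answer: $6446$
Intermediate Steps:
$a = 4$ ($a = 0 \left(- \frac{1}{3}\right) + 4 = 0 + 4 = 4$)
$s = -22$ ($s = 2 - 6 \cdot 4 = 2 - 24 = -22$)
$\left(4 \left(-4\right) \left(-1\right) - 309\right) s = \left(4 \left(-4\right) \left(-1\right) - 309\right) \left(-22\right) = \left(\left(-16\right) \left(-1\right) - 309\right) \left(-22\right) = \left(16 - 309\right) \left(-22\right) = \left(-293\right) \left(-22\right) = 6446$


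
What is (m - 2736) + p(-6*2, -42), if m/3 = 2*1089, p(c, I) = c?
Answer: 3786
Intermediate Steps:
m = 6534 (m = 3*(2*1089) = 3*2178 = 6534)
(m - 2736) + p(-6*2, -42) = (6534 - 2736) - 6*2 = 3798 - 12 = 3786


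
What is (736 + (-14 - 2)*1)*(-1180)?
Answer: -849600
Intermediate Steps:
(736 + (-14 - 2)*1)*(-1180) = (736 - 16*1)*(-1180) = (736 - 16)*(-1180) = 720*(-1180) = -849600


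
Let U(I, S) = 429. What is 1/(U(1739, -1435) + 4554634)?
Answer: 1/4555063 ≈ 2.1954e-7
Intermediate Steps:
1/(U(1739, -1435) + 4554634) = 1/(429 + 4554634) = 1/4555063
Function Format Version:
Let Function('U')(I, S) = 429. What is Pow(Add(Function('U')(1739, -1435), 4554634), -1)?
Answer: Rational(1, 4555063) ≈ 2.1954e-7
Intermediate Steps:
Pow(Add(Function('U')(1739, -1435), 4554634), -1) = Pow(Add(429, 4554634), -1) = Pow(4555063, -1) = Rational(1, 4555063)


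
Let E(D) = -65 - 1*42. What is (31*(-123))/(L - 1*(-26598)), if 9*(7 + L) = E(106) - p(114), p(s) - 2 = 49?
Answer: -34317/239161 ≈ -0.14349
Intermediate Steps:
p(s) = 51 (p(s) = 2 + 49 = 51)
E(D) = -107 (E(D) = -65 - 42 = -107)
L = -221/9 (L = -7 + (-107 - 1*51)/9 = -7 + (-107 - 51)/9 = -7 + (⅑)*(-158) = -7 - 158/9 = -221/9 ≈ -24.556)
(31*(-123))/(L - 1*(-26598)) = (31*(-123))/(-221/9 - 1*(-26598)) = -3813/(-221/9 + 26598) = -3813/239161/9 = -3813*9/239161 = -34317/239161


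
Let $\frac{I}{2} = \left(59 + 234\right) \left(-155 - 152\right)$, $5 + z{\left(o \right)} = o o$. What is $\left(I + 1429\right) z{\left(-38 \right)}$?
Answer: $-256822647$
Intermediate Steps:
$z{\left(o \right)} = -5 + o^{2}$ ($z{\left(o \right)} = -5 + o o = -5 + o^{2}$)
$I = -179902$ ($I = 2 \left(59 + 234\right) \left(-155 - 152\right) = 2 \cdot 293 \left(-307\right) = 2 \left(-89951\right) = -179902$)
$\left(I + 1429\right) z{\left(-38 \right)} = \left(-179902 + 1429\right) \left(-5 + \left(-38\right)^{2}\right) = - 178473 \left(-5 + 1444\right) = \left(-178473\right) 1439 = -256822647$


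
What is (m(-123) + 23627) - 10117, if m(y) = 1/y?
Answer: 1661729/123 ≈ 13510.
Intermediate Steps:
(m(-123) + 23627) - 10117 = (1/(-123) + 23627) - 10117 = (-1/123 + 23627) - 10117 = 2906120/123 - 10117 = 1661729/123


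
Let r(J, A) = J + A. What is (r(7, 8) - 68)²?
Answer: 2809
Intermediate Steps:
r(J, A) = A + J
(r(7, 8) - 68)² = ((8 + 7) - 68)² = (15 - 68)² = (-53)² = 2809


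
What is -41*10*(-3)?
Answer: 1230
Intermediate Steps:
-41*10*(-3) = -410*(-3) = 1230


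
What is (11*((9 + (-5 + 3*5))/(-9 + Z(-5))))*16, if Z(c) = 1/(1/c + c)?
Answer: -86944/239 ≈ -363.78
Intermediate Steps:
Z(c) = 1/(c + 1/c)
(11*((9 + (-5 + 3*5))/(-9 + Z(-5))))*16 = (11*((9 + (-5 + 3*5))/(-9 - 5/(1 + (-5)²))))*16 = (11*((9 + (-5 + 15))/(-9 - 5/(1 + 25))))*16 = (11*((9 + 10)/(-9 - 5/26)))*16 = (11*(19/(-9 - 5*1/26)))*16 = (11*(19/(-9 - 5/26)))*16 = (11*(19/(-239/26)))*16 = (11*(19*(-26/239)))*16 = (11*(-494/239))*16 = -5434/239*16 = -86944/239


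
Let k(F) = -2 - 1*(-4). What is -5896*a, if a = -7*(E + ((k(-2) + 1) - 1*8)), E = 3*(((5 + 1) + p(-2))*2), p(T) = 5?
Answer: 2517592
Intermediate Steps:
k(F) = 2 (k(F) = -2 + 4 = 2)
E = 66 (E = 3*(((5 + 1) + 5)*2) = 3*((6 + 5)*2) = 3*(11*2) = 3*22 = 66)
a = -427 (a = -7*(66 + ((2 + 1) - 1*8)) = -7*(66 + (3 - 8)) = -7*(66 - 5) = -7*61 = -427)
-5896*a = -5896*(-427) = 2517592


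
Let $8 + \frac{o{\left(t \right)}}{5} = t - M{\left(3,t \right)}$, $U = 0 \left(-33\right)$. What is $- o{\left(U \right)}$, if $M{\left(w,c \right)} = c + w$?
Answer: $55$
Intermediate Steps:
$U = 0$
$o{\left(t \right)} = -55$ ($o{\left(t \right)} = -40 + 5 \left(t - \left(t + 3\right)\right) = -40 + 5 \left(t - \left(3 + t\right)\right) = -40 + 5 \left(-3\right) = -40 - 15 = -55$)
$- o{\left(U \right)} = \left(-1\right) \left(-55\right) = 55$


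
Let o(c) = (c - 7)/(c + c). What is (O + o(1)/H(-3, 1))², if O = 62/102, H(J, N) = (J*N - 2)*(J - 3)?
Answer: 67081/260100 ≈ 0.25790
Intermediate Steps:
o(c) = (-7 + c)/(2*c) (o(c) = (-7 + c)/((2*c)) = (-7 + c)*(1/(2*c)) = (-7 + c)/(2*c))
H(J, N) = (-3 + J)*(-2 + J*N) (H(J, N) = (-2 + J*N)*(-3 + J) = (-3 + J)*(-2 + J*N))
O = 31/51 (O = 62*(1/102) = 31/51 ≈ 0.60784)
(O + o(1)/H(-3, 1))² = (31/51 + ((½)*(-7 + 1)/1)/(6 - 2*(-3) + 1*(-3)² - 3*(-3)*1))² = (31/51 + ((½)*1*(-6))/(6 + 6 + 1*9 + 9))² = (31/51 - 3/(6 + 6 + 9 + 9))² = (31/51 - 3/30)² = (31/51 - 3*1/30)² = (31/51 - ⅒)² = (259/510)² = 67081/260100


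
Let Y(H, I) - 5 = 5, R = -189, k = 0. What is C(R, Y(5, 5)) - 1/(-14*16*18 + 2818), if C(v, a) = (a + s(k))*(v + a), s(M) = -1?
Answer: -1955753/1214 ≈ -1611.0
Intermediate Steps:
Y(H, I) = 10 (Y(H, I) = 5 + 5 = 10)
C(v, a) = (-1 + a)*(a + v) (C(v, a) = (a - 1)*(v + a) = (-1 + a)*(a + v))
C(R, Y(5, 5)) - 1/(-14*16*18 + 2818) = (10**2 - 1*10 - 1*(-189) + 10*(-189)) - 1/(-14*16*18 + 2818) = (100 - 10 + 189 - 1890) - 1/(-224*18 + 2818) = -1611 - 1/(-4032 + 2818) = -1611 - 1/(-1214) = -1611 - 1*(-1/1214) = -1611 + 1/1214 = -1955753/1214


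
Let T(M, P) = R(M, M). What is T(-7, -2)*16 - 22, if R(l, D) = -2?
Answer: -54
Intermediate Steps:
T(M, P) = -2
T(-7, -2)*16 - 22 = -2*16 - 22 = -32 - 22 = -54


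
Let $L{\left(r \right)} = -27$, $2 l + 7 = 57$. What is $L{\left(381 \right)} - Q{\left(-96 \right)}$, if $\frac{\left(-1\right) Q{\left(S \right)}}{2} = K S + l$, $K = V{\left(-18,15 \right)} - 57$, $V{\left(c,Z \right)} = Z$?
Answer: $8087$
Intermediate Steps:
$l = 25$ ($l = - \frac{7}{2} + \frac{1}{2} \cdot 57 = - \frac{7}{2} + \frac{57}{2} = 25$)
$K = -42$ ($K = 15 - 57 = -42$)
$Q{\left(S \right)} = -50 + 84 S$ ($Q{\left(S \right)} = - 2 \left(- 42 S + 25\right) = - 2 \left(25 - 42 S\right) = -50 + 84 S$)
$L{\left(381 \right)} - Q{\left(-96 \right)} = -27 - \left(-50 + 84 \left(-96\right)\right) = -27 - \left(-50 - 8064\right) = -27 - -8114 = -27 + 8114 = 8087$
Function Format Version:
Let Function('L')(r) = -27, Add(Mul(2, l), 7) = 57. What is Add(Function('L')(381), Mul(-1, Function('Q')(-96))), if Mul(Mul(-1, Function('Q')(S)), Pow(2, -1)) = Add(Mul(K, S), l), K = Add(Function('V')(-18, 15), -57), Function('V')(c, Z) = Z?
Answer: 8087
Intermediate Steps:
l = 25 (l = Add(Rational(-7, 2), Mul(Rational(1, 2), 57)) = Add(Rational(-7, 2), Rational(57, 2)) = 25)
K = -42 (K = Add(15, -57) = -42)
Function('Q')(S) = Add(-50, Mul(84, S)) (Function('Q')(S) = Mul(-2, Add(Mul(-42, S), 25)) = Mul(-2, Add(25, Mul(-42, S))) = Add(-50, Mul(84, S)))
Add(Function('L')(381), Mul(-1, Function('Q')(-96))) = Add(-27, Mul(-1, Add(-50, Mul(84, -96)))) = Add(-27, Mul(-1, Add(-50, -8064))) = Add(-27, Mul(-1, -8114)) = Add(-27, 8114) = 8087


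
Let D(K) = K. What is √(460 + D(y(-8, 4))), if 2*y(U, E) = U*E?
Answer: 2*√111 ≈ 21.071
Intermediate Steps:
y(U, E) = E*U/2 (y(U, E) = (U*E)/2 = (E*U)/2 = E*U/2)
√(460 + D(y(-8, 4))) = √(460 + (½)*4*(-8)) = √(460 - 16) = √444 = 2*√111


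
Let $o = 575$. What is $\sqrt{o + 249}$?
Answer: $2 \sqrt{206} \approx 28.705$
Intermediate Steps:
$\sqrt{o + 249} = \sqrt{575 + 249} = \sqrt{824} = 2 \sqrt{206}$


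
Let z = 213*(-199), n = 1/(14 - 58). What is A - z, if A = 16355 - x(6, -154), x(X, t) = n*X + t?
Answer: 1295715/22 ≈ 58896.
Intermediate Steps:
n = -1/44 (n = 1/(-44) = -1/44 ≈ -0.022727)
x(X, t) = t - X/44 (x(X, t) = -X/44 + t = t - X/44)
A = 363201/22 (A = 16355 - (-154 - 1/44*6) = 16355 - (-154 - 3/22) = 16355 - 1*(-3391/22) = 16355 + 3391/22 = 363201/22 ≈ 16509.)
z = -42387
A - z = 363201/22 - 1*(-42387) = 363201/22 + 42387 = 1295715/22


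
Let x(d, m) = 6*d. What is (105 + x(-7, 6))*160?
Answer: 10080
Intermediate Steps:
(105 + x(-7, 6))*160 = (105 + 6*(-7))*160 = (105 - 42)*160 = 63*160 = 10080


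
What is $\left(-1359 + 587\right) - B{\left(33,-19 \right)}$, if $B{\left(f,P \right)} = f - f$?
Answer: $-772$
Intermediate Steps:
$B{\left(f,P \right)} = 0$
$\left(-1359 + 587\right) - B{\left(33,-19 \right)} = \left(-1359 + 587\right) - 0 = -772 + 0 = -772$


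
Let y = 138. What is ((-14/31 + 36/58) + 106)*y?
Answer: 13171548/899 ≈ 14651.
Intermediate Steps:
((-14/31 + 36/58) + 106)*y = ((-14/31 + 36/58) + 106)*138 = ((-14*1/31 + 36*(1/58)) + 106)*138 = ((-14/31 + 18/29) + 106)*138 = (152/899 + 106)*138 = (95446/899)*138 = 13171548/899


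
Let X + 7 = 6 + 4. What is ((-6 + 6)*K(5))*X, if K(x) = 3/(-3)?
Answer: 0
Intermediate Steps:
X = 3 (X = -7 + (6 + 4) = -7 + 10 = 3)
K(x) = -1 (K(x) = 3*(-1/3) = -1)
((-6 + 6)*K(5))*X = ((-6 + 6)*(-1))*3 = (0*(-1))*3 = 0*3 = 0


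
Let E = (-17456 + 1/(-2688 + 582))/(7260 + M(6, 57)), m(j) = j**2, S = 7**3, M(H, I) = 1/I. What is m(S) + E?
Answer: 34176611549555/290502342 ≈ 1.1765e+5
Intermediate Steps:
S = 343
E = -698484403/290502342 (E = (-17456 + 1/(-2688 + 582))/(7260 + 1/57) = (-17456 + 1/(-2106))/(7260 + 1/57) = (-17456 - 1/2106)/(413821/57) = -36762337/2106*57/413821 = -698484403/290502342 ≈ -2.4044)
m(S) + E = 343**2 - 698484403/290502342 = 117649 - 698484403/290502342 = 34176611549555/290502342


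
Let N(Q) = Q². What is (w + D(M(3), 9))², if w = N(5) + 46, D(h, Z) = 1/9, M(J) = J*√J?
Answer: 409600/81 ≈ 5056.8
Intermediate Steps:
M(J) = J^(3/2)
D(h, Z) = ⅑
w = 71 (w = 5² + 46 = 25 + 46 = 71)
(w + D(M(3), 9))² = (71 + ⅑)² = (640/9)² = 409600/81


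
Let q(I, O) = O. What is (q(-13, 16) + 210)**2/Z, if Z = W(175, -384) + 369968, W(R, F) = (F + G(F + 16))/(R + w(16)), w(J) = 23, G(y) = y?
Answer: 1264131/9156614 ≈ 0.13806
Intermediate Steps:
W(R, F) = (16 + 2*F)/(23 + R) (W(R, F) = (F + (F + 16))/(R + 23) = (F + (16 + F))/(23 + R) = (16 + 2*F)/(23 + R))
Z = 36626456/99 (Z = 2*(8 - 384)/(23 + 175) + 369968 = 2*(-376)/198 + 369968 = 2*(1/198)*(-376) + 369968 = -376/99 + 369968 = 36626456/99 ≈ 3.6996e+5)
(q(-13, 16) + 210)**2/Z = (16 + 210)**2/(36626456/99) = 226**2*(99/36626456) = 51076*(99/36626456) = 1264131/9156614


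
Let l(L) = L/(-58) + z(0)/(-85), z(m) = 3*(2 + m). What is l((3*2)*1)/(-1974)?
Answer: 143/1621970 ≈ 8.8164e-5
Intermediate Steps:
z(m) = 6 + 3*m
l(L) = -6/85 - L/58 (l(L) = L/(-58) + (6 + 3*0)/(-85) = L*(-1/58) + (6 + 0)*(-1/85) = -L/58 + 6*(-1/85) = -L/58 - 6/85 = -6/85 - L/58)
l((3*2)*1)/(-1974) = (-6/85 - 3*2/58)/(-1974) = (-6/85 - 3/29)*(-1/1974) = -429/2465*(-1/1974) = 143/1621970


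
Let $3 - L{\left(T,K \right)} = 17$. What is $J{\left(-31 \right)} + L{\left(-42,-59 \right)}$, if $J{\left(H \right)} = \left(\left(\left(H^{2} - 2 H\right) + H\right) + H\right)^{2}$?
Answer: $923507$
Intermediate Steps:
$L{\left(T,K \right)} = -14$ ($L{\left(T,K \right)} = 3 - 17 = -14$)
$J{\left(H \right)} = H^{4}$ ($J{\left(H \right)} = \left(\left(H^{2} - H\right) + H\right)^{2} = \left(H^{2}\right)^{2} = H^{4}$)
$J{\left(-31 \right)} + L{\left(-42,-59 \right)} = \left(-31\right)^{4} - 14 = 923521 - 14 = 923507$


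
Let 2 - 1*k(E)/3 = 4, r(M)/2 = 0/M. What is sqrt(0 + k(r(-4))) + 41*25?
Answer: 1025 + I*sqrt(6) ≈ 1025.0 + 2.4495*I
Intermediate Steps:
r(M) = 0 (r(M) = 2*(0/M) = 2*0 = 0)
k(E) = -6 (k(E) = 6 - 3*4 = 6 - 12 = -6)
sqrt(0 + k(r(-4))) + 41*25 = sqrt(0 - 6) + 41*25 = sqrt(-6) + 1025 = I*sqrt(6) + 1025 = 1025 + I*sqrt(6)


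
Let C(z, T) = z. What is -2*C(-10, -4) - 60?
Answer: -40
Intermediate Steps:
-2*C(-10, -4) - 60 = -2*(-10) - 60 = 20 - 60 = -40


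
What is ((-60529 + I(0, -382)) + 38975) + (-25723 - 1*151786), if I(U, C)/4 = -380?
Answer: -200583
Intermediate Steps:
I(U, C) = -1520 (I(U, C) = 4*(-380) = -1520)
((-60529 + I(0, -382)) + 38975) + (-25723 - 1*151786) = ((-60529 - 1520) + 38975) + (-25723 - 1*151786) = (-62049 + 38975) + (-25723 - 151786) = -23074 - 177509 = -200583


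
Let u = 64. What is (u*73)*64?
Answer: 299008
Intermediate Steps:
(u*73)*64 = (64*73)*64 = 4672*64 = 299008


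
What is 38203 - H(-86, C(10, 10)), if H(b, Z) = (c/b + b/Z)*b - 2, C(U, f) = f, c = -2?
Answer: 187337/5 ≈ 37467.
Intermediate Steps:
H(b, Z) = -2 + b*(-2/b + b/Z) (H(b, Z) = (-2/b + b/Z)*b - 2 = b*(-2/b + b/Z) - 2 = -2 + b*(-2/b + b/Z))
38203 - H(-86, C(10, 10)) = 38203 - (-4 + (-86)²/10) = 38203 - (-4 + (⅒)*7396) = 38203 - (-4 + 3698/5) = 38203 - 1*3678/5 = 38203 - 3678/5 = 187337/5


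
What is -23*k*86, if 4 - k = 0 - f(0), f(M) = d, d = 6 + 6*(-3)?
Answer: 15824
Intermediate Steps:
d = -12 (d = 6 - 18 = -12)
f(M) = -12
k = -8 (k = 4 - (0 - 1*(-12)) = 4 - (0 + 12) = 4 - 1*12 = 4 - 12 = -8)
-23*k*86 = -23*(-8)*86 = 184*86 = 15824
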